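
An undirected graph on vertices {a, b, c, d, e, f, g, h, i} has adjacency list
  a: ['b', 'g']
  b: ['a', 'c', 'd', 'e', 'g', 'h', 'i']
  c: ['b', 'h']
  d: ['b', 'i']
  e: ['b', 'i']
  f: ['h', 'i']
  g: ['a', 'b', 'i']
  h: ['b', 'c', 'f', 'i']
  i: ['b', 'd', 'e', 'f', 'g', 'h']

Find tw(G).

2

A width-2 tree decomposition is:
Bags: B1 = {a, b, g}  B2 = {b, g, i}  B3 = {b, h, i}  B4 = {f, h, i}  B5 = {b, e, i}  B6 = {b, d, i}  B7 = {b, c, h}
Tree: B1–B2, B2–B3, B3–B4, B3–B5, B2–B6, B3–B7
The largest bag has 3 vertices, giving width 2; this decomposition certifies tw(G) ≤ 2. For the lower bound, the 3 vertices {f, h, i} are pairwise adjacent, and any tree decomposition puts a clique entirely inside one bag — forcing width ≥ 2. The upper and lower bounds meet at 2, so that is the treewidth.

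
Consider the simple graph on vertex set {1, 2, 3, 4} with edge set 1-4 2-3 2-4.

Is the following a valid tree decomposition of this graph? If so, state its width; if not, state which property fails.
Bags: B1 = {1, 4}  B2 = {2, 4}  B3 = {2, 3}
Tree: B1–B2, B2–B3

Yes; width 1.

Checking the three conditions: (i) the bags cover all of {1, 2, 3, 4}; (ii) for each edge, some bag contains both endpoints; (iii) the bags containing any fixed vertex form a subtree. All hold, so the decomposition is valid with width 2 − 1 = 1.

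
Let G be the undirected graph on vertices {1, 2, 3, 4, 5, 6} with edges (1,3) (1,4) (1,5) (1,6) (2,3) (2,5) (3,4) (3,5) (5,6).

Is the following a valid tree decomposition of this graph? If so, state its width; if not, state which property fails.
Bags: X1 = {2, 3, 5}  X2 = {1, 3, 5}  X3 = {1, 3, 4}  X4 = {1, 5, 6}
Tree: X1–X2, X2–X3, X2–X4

Yes; width 2.

Checking the three conditions: (i) the bags cover all of {1, 2, 3, 4, 5, 6}; (ii) for each edge, some bag contains both endpoints; (iii) the bags containing any fixed vertex form a subtree. All hold, so the decomposition is valid with width 3 − 1 = 2.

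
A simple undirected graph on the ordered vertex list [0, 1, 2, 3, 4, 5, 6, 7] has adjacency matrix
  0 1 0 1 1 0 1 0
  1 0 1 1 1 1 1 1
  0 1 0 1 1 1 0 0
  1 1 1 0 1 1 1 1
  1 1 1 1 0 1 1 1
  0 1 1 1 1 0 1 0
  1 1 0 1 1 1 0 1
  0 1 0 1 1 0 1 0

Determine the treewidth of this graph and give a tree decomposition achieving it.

Each bag holds 5 vertices, so the decomposition has width 4, which upper-bounds the treewidth. On the other hand G contains the 5-clique {1, 2, 3, 4, 5}. A clique must lie in a single bag of any decomposition, so no decomposition can have width below 4. Hence tw(G) = 4 exactly.

Treewidth 4.
One such decomposition:
Bags: B1 = {1, 3, 4, 6, 7}  B2 = {0, 1, 3, 4, 6}  B3 = {1, 3, 4, 5, 6}  B4 = {1, 2, 3, 4, 5}
Tree: B1–B2, B2–B3, B3–B4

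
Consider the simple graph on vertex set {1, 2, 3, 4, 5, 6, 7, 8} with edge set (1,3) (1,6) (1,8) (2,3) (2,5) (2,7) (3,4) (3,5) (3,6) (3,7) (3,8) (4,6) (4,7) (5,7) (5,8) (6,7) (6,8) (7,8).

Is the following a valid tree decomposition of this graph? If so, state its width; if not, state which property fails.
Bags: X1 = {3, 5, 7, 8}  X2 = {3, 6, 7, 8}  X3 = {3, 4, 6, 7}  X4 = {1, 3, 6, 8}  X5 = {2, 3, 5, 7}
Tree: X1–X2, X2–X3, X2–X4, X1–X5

Yes; width 3.

Every vertex of G appears in some bag (union = {1, 2, 3, 4, 5, 6, 7, 8}); every edge is covered by a bag; and for each vertex v the set of bags containing v is connected in the bag tree. The decomposition is therefore valid. The largest bag has 4 vertices, so the width is 3.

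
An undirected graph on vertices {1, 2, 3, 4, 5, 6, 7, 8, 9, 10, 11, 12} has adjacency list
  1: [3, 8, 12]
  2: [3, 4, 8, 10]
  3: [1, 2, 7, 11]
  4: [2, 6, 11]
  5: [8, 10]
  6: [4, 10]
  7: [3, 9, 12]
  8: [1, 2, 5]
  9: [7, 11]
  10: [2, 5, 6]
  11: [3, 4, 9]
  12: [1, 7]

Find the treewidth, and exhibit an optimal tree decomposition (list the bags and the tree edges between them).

Treewidth 3.
Bags: B1 = {1, 7, 9, 12}  B2 = {1, 3, 7, 9}  B3 = {1, 3, 9, 11}  B4 = {1, 3, 8, 11}  B5 = {2, 3, 8, 11}  B6 = {2, 4, 8, 11}  B7 = {2, 4, 5, 8}  B8 = {2, 4, 5, 10}  B9 = {4, 5, 6, 10}
Tree: B1–B2, B2–B3, B3–B4, B4–B5, B5–B6, B6–B7, B7–B8, B8–B9

The largest bag has 4 vertices, giving width 3; this decomposition certifies tw(G) ≤ 3. For the lower bound: the 4 vertex sets {7,9,12}, {1}, {3}, {2,4,8,11} are disjoint, each induces a connected subgraph, and every pair is joined by at least one edge of G. Contracting each set to a single vertex therefore yields K_{4} as a minor, and since treewidth is minor-monotone, tw(G) ≥ tw(K_{4}) = 3. Therefore the treewidth is 3.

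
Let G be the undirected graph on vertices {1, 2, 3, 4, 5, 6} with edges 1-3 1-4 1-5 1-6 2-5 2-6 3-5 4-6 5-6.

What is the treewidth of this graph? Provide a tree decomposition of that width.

Treewidth 2.
Bags: B1 = {1, 5, 6}  B2 = {2, 5, 6}  B3 = {1, 3, 5}  B4 = {1, 4, 6}
Tree: B1–B2, B1–B3, B1–B4

The largest bag has 3 vertices, giving width 2; this decomposition certifies tw(G) ≤ 2. Conversely, {1, 4, 6} is a clique of size 3, and the vertices of any clique must share a bag in every tree decomposition; so some bag has ≥ 3 vertices and tw(G) ≥ 2. Hence tw(G) = 2 exactly.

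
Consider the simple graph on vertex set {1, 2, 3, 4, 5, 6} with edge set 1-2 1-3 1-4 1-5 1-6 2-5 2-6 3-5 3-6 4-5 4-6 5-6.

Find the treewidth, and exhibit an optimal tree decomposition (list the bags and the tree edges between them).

Every bag has size at most 4, so the width is 4 − 1 = 3 and tw(G) ≤ 3. Conversely, {1, 2, 5, 6} is a clique of size 4, and the vertices of any clique must share a bag in every tree decomposition; so some bag has ≥ 4 vertices and tw(G) ≥ 3. Hence tw(G) = 3 exactly.

Treewidth 3.
Bags: B1 = {1, 2, 5, 6}  B2 = {1, 4, 5, 6}  B3 = {1, 3, 5, 6}
Tree: B1–B2, B1–B3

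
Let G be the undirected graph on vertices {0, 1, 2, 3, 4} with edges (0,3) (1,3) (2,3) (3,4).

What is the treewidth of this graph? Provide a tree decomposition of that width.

Each bag holds 2 vertices, so the decomposition has width 1, which upper-bounds the treewidth. Any graph with an edge has treewidth ≥ 1, and G has the edge 3–4. Combining the bounds, tw(G) = 1.

Treewidth 1.
Bags: B1 = {3, 4}  B2 = {1, 3}  B3 = {2, 3}  B4 = {0, 3}
Tree: B1–B2, B1–B3, B1–B4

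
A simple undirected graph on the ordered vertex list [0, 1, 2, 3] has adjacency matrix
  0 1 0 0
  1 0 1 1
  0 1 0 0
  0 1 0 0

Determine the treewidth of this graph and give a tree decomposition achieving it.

Every bag has size at most 2, so the width is 2 − 1 = 1 and tw(G) ≤ 1. G has an edge, so its treewidth is at least 1. Hence tw(G) = 1 exactly.

Treewidth 1.
One such decomposition:
Bags: B1 = {0, 1}  B2 = {1, 2}  B3 = {1, 3}
Tree: B1–B2, B2–B3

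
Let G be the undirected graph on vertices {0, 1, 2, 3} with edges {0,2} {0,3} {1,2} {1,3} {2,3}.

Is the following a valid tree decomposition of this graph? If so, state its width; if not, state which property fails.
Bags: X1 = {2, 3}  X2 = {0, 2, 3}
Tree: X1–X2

A tree decomposition must satisfy three properties: every vertex lies in some bag; for every edge, both endpoints lie together in some bag; and for every vertex, the bags containing it form a connected subtree. Here vertex 1 appears in no bag, so the decomposition is invalid.

No — vertex 1 appears in no bag.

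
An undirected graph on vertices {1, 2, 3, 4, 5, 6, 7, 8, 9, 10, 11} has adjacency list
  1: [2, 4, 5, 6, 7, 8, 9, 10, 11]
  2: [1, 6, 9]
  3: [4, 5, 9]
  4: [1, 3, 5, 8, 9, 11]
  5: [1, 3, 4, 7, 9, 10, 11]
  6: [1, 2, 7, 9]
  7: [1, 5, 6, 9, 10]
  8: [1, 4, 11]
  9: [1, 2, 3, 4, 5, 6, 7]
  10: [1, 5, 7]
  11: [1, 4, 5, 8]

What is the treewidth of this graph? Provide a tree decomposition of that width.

The largest bag has 4 vertices, giving width 3; this decomposition certifies tw(G) ≤ 3. Conversely, {1, 4, 8, 11} is a clique of size 4, and the vertices of any clique must share a bag in every tree decomposition; so some bag has ≥ 4 vertices and tw(G) ≥ 3. The upper and lower bounds meet at 3, so that is the treewidth.

Treewidth 3.
Bags: B1 = {1, 5, 7, 9}  B2 = {1, 4, 5, 9}  B3 = {1, 5, 7, 10}  B4 = {1, 4, 5, 11}  B5 = {1, 6, 7, 9}  B6 = {3, 4, 5, 9}  B7 = {1, 2, 6, 9}  B8 = {1, 4, 8, 11}
Tree: B1–B2, B1–B3, B2–B4, B1–B5, B2–B6, B5–B7, B4–B8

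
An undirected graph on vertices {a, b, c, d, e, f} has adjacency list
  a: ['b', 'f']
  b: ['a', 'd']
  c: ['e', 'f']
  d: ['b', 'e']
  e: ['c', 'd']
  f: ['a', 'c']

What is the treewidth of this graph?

A width-2 tree decomposition is:
Bags: B1 = {c, d, e}  B2 = {c, d, f}  B3 = {a, d, f}  B4 = {a, b, d}
Tree: B1–B2, B2–B3, B3–B4
Each bag holds 3 vertices, so the decomposition has width 2, which upper-bounds the treewidth. For the lower bound, G contains the cycle d–e–c–f–a–b–d, so G is not a forest; only forests have treewidth ≤ 1, hence tw(G) ≥ 2. The upper and lower bounds meet at 2, so that is the treewidth.

2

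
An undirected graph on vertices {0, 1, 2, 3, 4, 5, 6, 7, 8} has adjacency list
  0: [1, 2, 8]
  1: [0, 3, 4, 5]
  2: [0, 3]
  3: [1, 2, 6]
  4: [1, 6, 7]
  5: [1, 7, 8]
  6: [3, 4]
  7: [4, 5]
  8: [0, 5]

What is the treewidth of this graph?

3

A width-3 tree decomposition is:
Bags: B1 = {0, 5, 7, 8}  B2 = {0, 1, 5, 7}  B3 = {0, 1, 4, 7}  B4 = {0, 1, 2, 4}  B5 = {1, 2, 3, 4}  B6 = {2, 3, 4, 6}
Tree: B1–B2, B2–B3, B3–B4, B4–B5, B5–B6
Each bag holds 4 vertices, so the decomposition has width 3, which upper-bounds the treewidth. For the lower bound: the 4 vertex sets {5,7,8}, {0}, {1}, {2,3,4,6} are disjoint, each induces a connected subgraph, and every pair is joined by at least one edge of G. Contracting each set to a single vertex therefore yields K_{4} as a minor, and since treewidth is minor-monotone, tw(G) ≥ tw(K_{4}) = 3. Combining the bounds, tw(G) = 3.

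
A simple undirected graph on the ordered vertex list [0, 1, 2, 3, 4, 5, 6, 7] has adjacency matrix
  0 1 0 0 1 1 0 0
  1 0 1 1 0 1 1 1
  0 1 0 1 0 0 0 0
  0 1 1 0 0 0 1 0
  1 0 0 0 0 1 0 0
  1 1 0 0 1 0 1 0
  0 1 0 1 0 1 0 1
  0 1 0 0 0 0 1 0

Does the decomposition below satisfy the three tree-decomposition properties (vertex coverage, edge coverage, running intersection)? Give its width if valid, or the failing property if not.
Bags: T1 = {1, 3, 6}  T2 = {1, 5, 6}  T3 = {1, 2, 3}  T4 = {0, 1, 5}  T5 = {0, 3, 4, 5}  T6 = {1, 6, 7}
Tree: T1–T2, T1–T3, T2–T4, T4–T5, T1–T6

A tree decomposition must satisfy three properties: every vertex lies in some bag; for every edge, both endpoints lie together in some bag; and for every vertex, the bags containing it form a connected subtree. Here bags containing vertex 3 are not connected in the tree, so the decomposition is invalid.

No — bags containing vertex 3 are not connected in the tree.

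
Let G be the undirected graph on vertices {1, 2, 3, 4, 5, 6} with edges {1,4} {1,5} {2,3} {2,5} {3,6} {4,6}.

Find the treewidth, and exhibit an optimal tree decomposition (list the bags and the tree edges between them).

Each bag holds 3 vertices, so the decomposition has width 2, which upper-bounds the treewidth. Since 6–3–2–5–1–4–6 is a cycle in G, G is not acyclic. Forests are exactly the graphs of treewidth ≤ 1, so tw(G) ≥ 2. Hence tw(G) = 2 exactly.

Treewidth 2.
One such decomposition:
Bags: B1 = {2, 3, 6}  B2 = {2, 5, 6}  B3 = {1, 5, 6}  B4 = {1, 4, 6}
Tree: B1–B2, B2–B3, B3–B4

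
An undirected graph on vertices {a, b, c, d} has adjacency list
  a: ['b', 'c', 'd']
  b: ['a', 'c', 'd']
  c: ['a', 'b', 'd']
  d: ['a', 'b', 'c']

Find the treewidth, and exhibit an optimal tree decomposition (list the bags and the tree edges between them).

Treewidth 3.
One such decomposition:
Bags: B1 = {a, b, c, d}
Tree: (single bag)

A single bag containing all 4 vertices is trivially a valid decomposition of width 3. On the other hand G contains the 4-clique {a, b, c, d}. A clique must lie in a single bag of any decomposition, so no decomposition can have width below 3. Hence tw(G) = 3 exactly.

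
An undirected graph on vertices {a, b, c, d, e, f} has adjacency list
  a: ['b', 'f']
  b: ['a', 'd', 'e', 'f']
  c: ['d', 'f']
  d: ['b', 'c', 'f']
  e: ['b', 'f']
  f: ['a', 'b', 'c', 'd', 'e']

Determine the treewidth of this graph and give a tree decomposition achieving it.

Each bag holds 3 vertices, so the decomposition has width 2, which upper-bounds the treewidth. For the lower bound, the 3 vertices {c, d, f} are pairwise adjacent, and any tree decomposition puts a clique entirely inside one bag — forcing width ≥ 2. Hence tw(G) = 2 exactly.

Treewidth 2.
One such decomposition:
Bags: B1 = {b, e, f}  B2 = {a, b, f}  B3 = {b, d, f}  B4 = {c, d, f}
Tree: B1–B2, B1–B3, B3–B4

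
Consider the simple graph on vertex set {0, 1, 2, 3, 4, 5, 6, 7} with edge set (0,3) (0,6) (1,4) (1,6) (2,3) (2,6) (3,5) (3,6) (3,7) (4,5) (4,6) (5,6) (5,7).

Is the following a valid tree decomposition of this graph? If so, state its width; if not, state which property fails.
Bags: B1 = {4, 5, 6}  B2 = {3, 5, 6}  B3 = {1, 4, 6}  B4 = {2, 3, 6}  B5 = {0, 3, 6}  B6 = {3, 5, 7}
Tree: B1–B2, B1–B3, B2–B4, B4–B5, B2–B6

Vertex coverage: the bags together contain {0, 1, 2, 3, 4, 5, 6, 7}, the full vertex set. Edge coverage: each edge of G has both endpoints in at least one bag. Running intersection: for every vertex, the bags containing it form a connected subtree. All three properties hold, so this is a valid tree decomposition of width max|bag| − 1 = 2, and hence tw(G) ≤ 2.

Yes; width 2.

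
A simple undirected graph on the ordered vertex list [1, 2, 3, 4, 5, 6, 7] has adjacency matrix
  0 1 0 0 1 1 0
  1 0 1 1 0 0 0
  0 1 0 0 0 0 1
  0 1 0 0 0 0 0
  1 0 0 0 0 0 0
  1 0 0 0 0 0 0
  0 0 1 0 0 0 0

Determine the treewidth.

1

A width-1 tree decomposition is:
Bags: B1 = {2, 3}  B2 = {1, 2}  B3 = {1, 5}  B4 = {2, 4}  B5 = {1, 6}  B6 = {3, 7}
Tree: B1–B2, B2–B3, B1–B4, B2–B5, B1–B6
Every bag has size at most 2, so the width is 2 − 1 = 1 and tw(G) ≤ 1. Any graph with an edge has treewidth ≥ 1, and G has the edge 3–2. Combining the bounds, tw(G) = 1.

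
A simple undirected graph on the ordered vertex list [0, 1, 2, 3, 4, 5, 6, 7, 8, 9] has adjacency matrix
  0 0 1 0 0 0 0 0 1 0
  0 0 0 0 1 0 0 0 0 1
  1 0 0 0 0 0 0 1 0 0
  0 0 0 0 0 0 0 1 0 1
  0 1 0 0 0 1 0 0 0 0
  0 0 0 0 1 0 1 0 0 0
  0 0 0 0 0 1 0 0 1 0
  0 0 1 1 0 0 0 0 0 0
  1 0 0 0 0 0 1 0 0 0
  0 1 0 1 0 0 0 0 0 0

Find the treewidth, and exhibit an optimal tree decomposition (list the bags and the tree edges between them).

Treewidth 2.
One such decomposition:
Bags: B1 = {1, 4, 5}  B2 = {1, 5, 9}  B3 = {3, 5, 9}  B4 = {3, 5, 7}  B5 = {2, 5, 7}  B6 = {0, 2, 5}  B7 = {0, 5, 8}  B8 = {5, 6, 8}
Tree: B1–B2, B2–B3, B3–B4, B4–B5, B5–B6, B6–B7, B7–B8

Every bag has size at most 3, so the width is 3 − 1 = 2 and tw(G) ≤ 2. Since 5–4–1–9–3–7–2–0–8–6–5 is a cycle in G, G is not acyclic. Forests are exactly the graphs of treewidth ≤ 1, so tw(G) ≥ 2. Therefore the treewidth is 2.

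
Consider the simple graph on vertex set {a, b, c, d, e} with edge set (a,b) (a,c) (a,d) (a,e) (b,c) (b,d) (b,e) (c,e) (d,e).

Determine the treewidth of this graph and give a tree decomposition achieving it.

Treewidth 3.
One optimal decomposition is:
Bags: B1 = {a, b, d, e}  B2 = {a, b, c, e}
Tree: B1–B2

Every bag has size at most 4, so the width is 4 − 1 = 3 and tw(G) ≤ 3. Conversely, {a, b, d, e} is a clique of size 4, and the vertices of any clique must share a bag in every tree decomposition; so some bag has ≥ 4 vertices and tw(G) ≥ 3. Combining the bounds, tw(G) = 3.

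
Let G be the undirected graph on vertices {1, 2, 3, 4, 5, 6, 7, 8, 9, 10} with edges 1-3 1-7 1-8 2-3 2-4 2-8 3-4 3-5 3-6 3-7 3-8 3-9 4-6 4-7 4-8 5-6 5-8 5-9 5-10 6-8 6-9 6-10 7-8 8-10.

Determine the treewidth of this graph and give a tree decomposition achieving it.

Each bag holds 4 vertices, so the decomposition has width 3, which upper-bounds the treewidth. For the lower bound, the 4 vertices {5, 6, 8, 10} are pairwise adjacent, and any tree decomposition puts a clique entirely inside one bag — forcing width ≥ 3. Combining the bounds, tw(G) = 3.

Treewidth 3.
One such decomposition:
Bags: B1 = {3, 5, 6, 8}  B2 = {3, 5, 6, 9}  B3 = {3, 4, 6, 8}  B4 = {2, 3, 4, 8}  B5 = {3, 4, 7, 8}  B6 = {1, 3, 7, 8}  B7 = {5, 6, 8, 10}
Tree: B1–B2, B1–B3, B3–B4, B4–B5, B5–B6, B1–B7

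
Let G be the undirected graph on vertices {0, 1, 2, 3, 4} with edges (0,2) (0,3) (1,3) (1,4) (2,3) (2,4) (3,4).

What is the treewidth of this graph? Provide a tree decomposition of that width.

Treewidth 2.
One such decomposition:
Bags: B1 = {0, 2, 3}  B2 = {2, 3, 4}  B3 = {1, 3, 4}
Tree: B1–B2, B2–B3

Each bag holds 3 vertices, so the decomposition has width 2, which upper-bounds the treewidth. For the lower bound, the 3 vertices {1, 3, 4} are pairwise adjacent, and any tree decomposition puts a clique entirely inside one bag — forcing width ≥ 2. The upper and lower bounds meet at 2, so that is the treewidth.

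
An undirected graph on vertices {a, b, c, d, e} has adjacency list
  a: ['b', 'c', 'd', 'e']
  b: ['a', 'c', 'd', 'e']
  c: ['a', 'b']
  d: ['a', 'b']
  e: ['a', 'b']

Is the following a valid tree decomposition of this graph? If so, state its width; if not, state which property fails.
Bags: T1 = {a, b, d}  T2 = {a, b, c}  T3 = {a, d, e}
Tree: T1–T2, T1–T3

No — edge (b,e) lies in no bag.

A tree decomposition must satisfy three properties: every vertex lies in some bag; for every edge, both endpoints lie together in some bag; and for every vertex, the bags containing it form a connected subtree. Here edge (b,e) lies in no bag, so the decomposition is invalid.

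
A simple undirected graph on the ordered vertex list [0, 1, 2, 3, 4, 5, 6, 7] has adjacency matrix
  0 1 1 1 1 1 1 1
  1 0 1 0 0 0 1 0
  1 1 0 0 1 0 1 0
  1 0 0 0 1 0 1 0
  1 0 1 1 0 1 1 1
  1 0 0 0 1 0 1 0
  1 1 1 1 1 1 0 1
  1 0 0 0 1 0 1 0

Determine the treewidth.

A width-3 tree decomposition is:
Bags: B1 = {0, 2, 4, 6}  B2 = {0, 4, 6, 7}  B3 = {0, 4, 5, 6}  B4 = {0, 1, 2, 6}  B5 = {0, 3, 4, 6}
Tree: B1–B2, B1–B3, B1–B4, B3–B5
Every bag has size at most 4, so the width is 4 − 1 = 3 and tw(G) ≤ 3. For the lower bound, the 4 vertices {0, 1, 2, 6} are pairwise adjacent, and any tree decomposition puts a clique entirely inside one bag — forcing width ≥ 3. The upper and lower bounds meet at 3, so that is the treewidth.

3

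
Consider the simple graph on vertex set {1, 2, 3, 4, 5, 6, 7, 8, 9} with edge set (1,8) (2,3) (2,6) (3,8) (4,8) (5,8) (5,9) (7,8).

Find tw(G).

A width-1 tree decomposition is:
Bags: B1 = {5, 8}  B2 = {3, 8}  B3 = {4, 8}  B4 = {2, 3}  B5 = {7, 8}  B6 = {1, 8}  B7 = {2, 6}  B8 = {5, 9}
Tree: B1–B2, B2–B3, B2–B4, B1–B5, B5–B6, B4–B7, B1–B8
The largest bag has 2 vertices, giving width 1; this decomposition certifies tw(G) ≤ 1. Any graph with an edge has treewidth ≥ 1, and G has the edge 5–8. Therefore the treewidth is 1.

1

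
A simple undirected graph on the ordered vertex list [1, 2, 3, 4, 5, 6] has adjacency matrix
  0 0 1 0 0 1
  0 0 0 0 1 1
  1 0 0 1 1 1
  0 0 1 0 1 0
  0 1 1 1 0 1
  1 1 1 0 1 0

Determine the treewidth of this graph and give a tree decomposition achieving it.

Treewidth 2.
One such decomposition:
Bags: B1 = {3, 5, 6}  B2 = {1, 3, 6}  B3 = {3, 4, 5}  B4 = {2, 5, 6}
Tree: B1–B2, B1–B3, B1–B4

The largest bag has 3 vertices, giving width 2; this decomposition certifies tw(G) ≤ 2. On the other hand G contains the 3-clique {2, 5, 6}. A clique must lie in a single bag of any decomposition, so no decomposition can have width below 2. Therefore the treewidth is 2.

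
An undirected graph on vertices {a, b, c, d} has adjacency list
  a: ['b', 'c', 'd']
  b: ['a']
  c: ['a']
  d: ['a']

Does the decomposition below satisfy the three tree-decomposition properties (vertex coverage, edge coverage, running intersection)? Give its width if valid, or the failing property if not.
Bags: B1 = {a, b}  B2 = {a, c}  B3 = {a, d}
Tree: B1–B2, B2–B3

Vertex coverage: the bags together contain {a, b, c, d}, the full vertex set. Edge coverage: each edge of G has both endpoints in at least one bag. Running intersection: for every vertex, the bags containing it form a connected subtree. All three properties hold, so this is a valid tree decomposition of width max|bag| − 1 = 1, and hence tw(G) ≤ 1.

Yes; width 1.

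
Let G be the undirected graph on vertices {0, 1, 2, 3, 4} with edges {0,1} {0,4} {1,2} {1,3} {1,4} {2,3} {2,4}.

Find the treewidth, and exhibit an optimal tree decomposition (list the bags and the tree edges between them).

Every bag has size at most 3, so the width is 3 − 1 = 2 and tw(G) ≤ 2. Conversely, {0, 1, 4} is a clique of size 3, and the vertices of any clique must share a bag in every tree decomposition; so some bag has ≥ 3 vertices and tw(G) ≥ 2. Hence tw(G) = 2 exactly.

Treewidth 2.
One such decomposition:
Bags: B1 = {1, 2, 4}  B2 = {0, 1, 4}  B3 = {1, 2, 3}
Tree: B1–B2, B1–B3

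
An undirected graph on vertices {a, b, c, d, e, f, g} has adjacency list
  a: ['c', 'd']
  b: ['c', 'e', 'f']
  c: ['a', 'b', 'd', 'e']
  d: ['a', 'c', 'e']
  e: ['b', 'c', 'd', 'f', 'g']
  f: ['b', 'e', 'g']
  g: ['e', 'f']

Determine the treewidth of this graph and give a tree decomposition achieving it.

Every bag has size at most 3, so the width is 3 − 1 = 2 and tw(G) ≤ 2. On the other hand G contains the 3-clique {c, d, e}. A clique must lie in a single bag of any decomposition, so no decomposition can have width below 2. Hence tw(G) = 2 exactly.

Treewidth 2.
One optimal decomposition is:
Bags: B1 = {a, c, d}  B2 = {c, d, e}  B3 = {b, c, e}  B4 = {b, e, f}  B5 = {e, f, g}
Tree: B1–B2, B2–B3, B3–B4, B4–B5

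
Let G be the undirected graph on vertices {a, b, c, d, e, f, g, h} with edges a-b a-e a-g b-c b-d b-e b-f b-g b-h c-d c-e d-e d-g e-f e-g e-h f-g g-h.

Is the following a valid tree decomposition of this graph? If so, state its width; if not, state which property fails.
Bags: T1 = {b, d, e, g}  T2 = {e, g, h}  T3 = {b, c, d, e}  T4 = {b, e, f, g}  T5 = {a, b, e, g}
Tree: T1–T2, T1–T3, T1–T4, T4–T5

No — edge (b,h) lies in no bag.

A tree decomposition must satisfy three properties: every vertex lies in some bag; for every edge, both endpoints lie together in some bag; and for every vertex, the bags containing it form a connected subtree. Here edge (b,h) lies in no bag, so the decomposition is invalid.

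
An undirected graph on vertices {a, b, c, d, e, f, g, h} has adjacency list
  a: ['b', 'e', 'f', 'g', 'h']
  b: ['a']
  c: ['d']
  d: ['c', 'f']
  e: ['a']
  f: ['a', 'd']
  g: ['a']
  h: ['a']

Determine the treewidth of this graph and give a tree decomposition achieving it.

Treewidth 1.
Bags: B1 = {a, b}  B2 = {a, f}  B3 = {a, e}  B4 = {a, g}  B5 = {d, f}  B6 = {a, h}  B7 = {c, d}
Tree: B1–B2, B2–B3, B3–B4, B2–B5, B3–B6, B5–B7

The largest bag has 2 vertices, giving width 1; this decomposition certifies tw(G) ≤ 1. G has an edge, so its treewidth is at least 1. Hence tw(G) = 1 exactly.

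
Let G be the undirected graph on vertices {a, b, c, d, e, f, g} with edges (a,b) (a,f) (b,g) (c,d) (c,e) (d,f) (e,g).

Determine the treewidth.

A width-2 tree decomposition is:
Bags: B1 = {c, d, e}  B2 = {d, e, f}  B3 = {a, e, f}  B4 = {a, b, e}  B5 = {b, e, g}
Tree: B1–B2, B2–B3, B3–B4, B4–B5
The largest bag has 3 vertices, giving width 2; this decomposition certifies tw(G) ≤ 2. The edges e–c–d–f–a–b–g–e form a cycle, so G is not a tree and its treewidth is at least 2. Hence tw(G) = 2 exactly.

2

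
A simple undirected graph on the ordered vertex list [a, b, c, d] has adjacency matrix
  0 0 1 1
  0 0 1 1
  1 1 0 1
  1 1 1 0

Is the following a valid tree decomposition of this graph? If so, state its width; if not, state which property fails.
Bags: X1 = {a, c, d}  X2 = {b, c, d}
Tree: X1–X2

Vertex coverage: the bags together contain {a, b, c, d}, the full vertex set. Edge coverage: each edge of G has both endpoints in at least one bag. Running intersection: for every vertex, the bags containing it form a connected subtree. All three properties hold, so this is a valid tree decomposition of width max|bag| − 1 = 2, and hence tw(G) ≤ 2.

Yes; width 2.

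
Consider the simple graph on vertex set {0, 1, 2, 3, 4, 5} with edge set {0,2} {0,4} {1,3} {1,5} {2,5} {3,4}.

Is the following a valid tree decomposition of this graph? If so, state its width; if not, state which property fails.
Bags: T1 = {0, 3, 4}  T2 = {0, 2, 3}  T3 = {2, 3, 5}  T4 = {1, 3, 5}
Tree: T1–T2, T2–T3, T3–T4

Every vertex of G appears in some bag (union = {0, 1, 2, 3, 4, 5}); every edge is covered by a bag; and for each vertex v the set of bags containing v is connected in the bag tree. The decomposition is therefore valid. The largest bag has 3 vertices, so the width is 2.

Yes; width 2.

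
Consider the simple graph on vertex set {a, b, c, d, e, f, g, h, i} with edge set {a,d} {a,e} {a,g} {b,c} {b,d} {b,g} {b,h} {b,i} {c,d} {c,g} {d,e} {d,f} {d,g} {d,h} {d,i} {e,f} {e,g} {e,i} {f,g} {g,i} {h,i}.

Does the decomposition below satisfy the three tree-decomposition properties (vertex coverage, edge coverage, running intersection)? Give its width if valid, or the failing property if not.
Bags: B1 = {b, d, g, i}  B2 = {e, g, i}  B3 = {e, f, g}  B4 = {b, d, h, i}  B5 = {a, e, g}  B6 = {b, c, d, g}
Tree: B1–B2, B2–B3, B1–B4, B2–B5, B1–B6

A tree decomposition must satisfy three properties: every vertex lies in some bag; for every edge, both endpoints lie together in some bag; and for every vertex, the bags containing it form a connected subtree. Here edge (d,e) lies in no bag, so the decomposition is invalid.

No — edge (d,e) lies in no bag.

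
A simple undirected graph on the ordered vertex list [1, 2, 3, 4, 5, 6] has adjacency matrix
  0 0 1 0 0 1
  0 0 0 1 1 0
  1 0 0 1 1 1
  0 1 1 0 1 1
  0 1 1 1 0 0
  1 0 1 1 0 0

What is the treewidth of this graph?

A width-2 tree decomposition is:
Bags: B1 = {3, 4, 6}  B2 = {3, 4, 5}  B3 = {1, 3, 6}  B4 = {2, 4, 5}
Tree: B1–B2, B1–B3, B2–B4
Each bag holds 3 vertices, so the decomposition has width 2, which upper-bounds the treewidth. For the lower bound, the 3 vertices {2, 4, 5} are pairwise adjacent, and any tree decomposition puts a clique entirely inside one bag — forcing width ≥ 2. Combining the bounds, tw(G) = 2.

2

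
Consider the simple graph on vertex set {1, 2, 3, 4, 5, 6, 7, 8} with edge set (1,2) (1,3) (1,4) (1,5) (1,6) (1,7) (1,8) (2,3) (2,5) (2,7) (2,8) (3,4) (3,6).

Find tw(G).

A width-2 tree decomposition is:
Bags: B1 = {1, 2, 8}  B2 = {1, 2, 3}  B3 = {1, 3, 4}  B4 = {1, 2, 5}  B5 = {1, 3, 6}  B6 = {1, 2, 7}
Tree: B1–B2, B2–B3, B1–B4, B2–B5, B4–B6
Every bag has size at most 3, so the width is 3 − 1 = 2 and tw(G) ≤ 2. For the lower bound, the 3 vertices {1, 2, 8} are pairwise adjacent, and any tree decomposition puts a clique entirely inside one bag — forcing width ≥ 2. The upper and lower bounds meet at 2, so that is the treewidth.

2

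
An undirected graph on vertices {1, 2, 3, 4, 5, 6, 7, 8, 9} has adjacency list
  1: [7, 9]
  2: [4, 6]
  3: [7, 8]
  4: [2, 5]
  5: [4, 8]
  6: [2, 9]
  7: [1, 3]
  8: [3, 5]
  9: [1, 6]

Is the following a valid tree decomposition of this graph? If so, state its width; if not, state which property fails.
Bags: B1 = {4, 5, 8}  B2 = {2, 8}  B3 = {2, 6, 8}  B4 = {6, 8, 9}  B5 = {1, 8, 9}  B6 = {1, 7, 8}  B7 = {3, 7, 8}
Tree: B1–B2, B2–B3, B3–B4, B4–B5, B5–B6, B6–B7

No — edge (4,2) lies in no bag.

A tree decomposition must satisfy three properties: every vertex lies in some bag; for every edge, both endpoints lie together in some bag; and for every vertex, the bags containing it form a connected subtree. Here edge (4,2) lies in no bag, so the decomposition is invalid.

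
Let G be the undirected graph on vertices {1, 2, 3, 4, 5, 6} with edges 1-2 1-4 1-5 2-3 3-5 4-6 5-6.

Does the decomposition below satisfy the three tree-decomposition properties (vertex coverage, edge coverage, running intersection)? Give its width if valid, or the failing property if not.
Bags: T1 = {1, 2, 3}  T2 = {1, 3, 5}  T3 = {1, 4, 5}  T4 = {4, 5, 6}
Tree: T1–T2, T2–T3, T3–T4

Every vertex of G appears in some bag (union = {1, 2, 3, 4, 5, 6}); every edge is covered by a bag; and for each vertex v the set of bags containing v is connected in the bag tree. The decomposition is therefore valid. The largest bag has 3 vertices, so the width is 2.

Yes; width 2.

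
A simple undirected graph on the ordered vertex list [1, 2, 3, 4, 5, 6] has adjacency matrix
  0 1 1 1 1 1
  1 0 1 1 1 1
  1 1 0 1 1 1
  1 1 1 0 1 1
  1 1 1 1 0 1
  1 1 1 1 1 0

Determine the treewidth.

A width-5 tree decomposition is:
Bags: B1 = {1, 2, 3, 4, 5, 6}
Tree: (single bag)
With just one bag of size 6, the width is 6 − 1 = 5, so tw(G) ≤ 5. For the lower bound, the 6 vertices {1, 2, 3, 4, 5, 6} are pairwise adjacent, and any tree decomposition puts a clique entirely inside one bag — forcing width ≥ 5. The upper and lower bounds meet at 5, so that is the treewidth.

5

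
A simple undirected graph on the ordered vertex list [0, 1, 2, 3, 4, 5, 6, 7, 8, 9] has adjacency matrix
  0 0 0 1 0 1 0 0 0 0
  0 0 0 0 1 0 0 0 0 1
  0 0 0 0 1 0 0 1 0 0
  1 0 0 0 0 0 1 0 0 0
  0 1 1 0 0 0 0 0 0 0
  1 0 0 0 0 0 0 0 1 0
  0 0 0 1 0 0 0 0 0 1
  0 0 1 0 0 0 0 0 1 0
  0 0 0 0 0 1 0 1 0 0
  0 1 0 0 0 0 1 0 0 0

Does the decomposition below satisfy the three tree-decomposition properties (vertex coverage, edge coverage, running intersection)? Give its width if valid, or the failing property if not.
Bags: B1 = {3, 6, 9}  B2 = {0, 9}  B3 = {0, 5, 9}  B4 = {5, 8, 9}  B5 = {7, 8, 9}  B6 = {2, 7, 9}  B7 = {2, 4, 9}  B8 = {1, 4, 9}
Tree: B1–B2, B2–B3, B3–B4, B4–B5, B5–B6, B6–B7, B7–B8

No — edge (3,0) lies in no bag.

A tree decomposition must satisfy three properties: every vertex lies in some bag; for every edge, both endpoints lie together in some bag; and for every vertex, the bags containing it form a connected subtree. Here edge (3,0) lies in no bag, so the decomposition is invalid.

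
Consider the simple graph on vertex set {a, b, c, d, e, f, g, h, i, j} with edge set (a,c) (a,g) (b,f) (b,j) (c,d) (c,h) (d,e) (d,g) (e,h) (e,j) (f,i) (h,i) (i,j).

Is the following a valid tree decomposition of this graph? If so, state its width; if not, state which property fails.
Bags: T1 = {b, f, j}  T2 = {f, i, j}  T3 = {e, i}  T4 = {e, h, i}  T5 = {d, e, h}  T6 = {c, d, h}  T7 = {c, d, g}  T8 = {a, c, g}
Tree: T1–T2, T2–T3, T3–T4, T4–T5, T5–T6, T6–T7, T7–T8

A tree decomposition must satisfy three properties: every vertex lies in some bag; for every edge, both endpoints lie together in some bag; and for every vertex, the bags containing it form a connected subtree. Here edge (j,e) lies in no bag, so the decomposition is invalid.

No — edge (j,e) lies in no bag.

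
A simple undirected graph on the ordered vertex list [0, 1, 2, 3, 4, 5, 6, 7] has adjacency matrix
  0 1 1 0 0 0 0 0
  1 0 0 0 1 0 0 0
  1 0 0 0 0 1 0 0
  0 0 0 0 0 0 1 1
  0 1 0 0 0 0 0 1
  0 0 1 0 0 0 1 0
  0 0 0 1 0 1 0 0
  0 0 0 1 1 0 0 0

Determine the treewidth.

2

A width-2 tree decomposition is:
Bags: B1 = {2, 5, 6}  B2 = {0, 2, 6}  B3 = {0, 1, 6}  B4 = {1, 4, 6}  B5 = {4, 6, 7}  B6 = {3, 6, 7}
Tree: B1–B2, B2–B3, B3–B4, B4–B5, B5–B6
Each bag holds 3 vertices, so the decomposition has width 2, which upper-bounds the treewidth. The edges 6–5–2–0–1–4–7–3–6 form a cycle, so G is not a tree and its treewidth is at least 2. Therefore the treewidth is 2.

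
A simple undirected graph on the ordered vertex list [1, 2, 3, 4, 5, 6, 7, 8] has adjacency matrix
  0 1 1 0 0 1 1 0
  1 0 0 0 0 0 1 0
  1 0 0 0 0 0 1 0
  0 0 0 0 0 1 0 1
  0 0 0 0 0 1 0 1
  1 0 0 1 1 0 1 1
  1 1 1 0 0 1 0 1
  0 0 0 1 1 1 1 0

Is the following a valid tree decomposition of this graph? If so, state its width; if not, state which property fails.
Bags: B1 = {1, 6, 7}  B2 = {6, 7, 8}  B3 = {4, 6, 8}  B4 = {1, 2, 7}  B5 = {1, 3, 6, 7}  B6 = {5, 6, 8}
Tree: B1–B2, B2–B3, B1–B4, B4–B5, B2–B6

No — bags containing vertex 6 are not connected in the tree.

A tree decomposition must satisfy three properties: every vertex lies in some bag; for every edge, both endpoints lie together in some bag; and for every vertex, the bags containing it form a connected subtree. Here bags containing vertex 6 are not connected in the tree, so the decomposition is invalid.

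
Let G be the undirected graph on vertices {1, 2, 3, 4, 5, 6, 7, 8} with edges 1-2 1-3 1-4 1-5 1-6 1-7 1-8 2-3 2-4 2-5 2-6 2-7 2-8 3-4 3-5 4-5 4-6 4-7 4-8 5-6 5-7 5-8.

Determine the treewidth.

A width-4 tree decomposition is:
Bags: B1 = {1, 2, 4, 5, 8}  B2 = {1, 2, 4, 5, 7}  B3 = {1, 2, 4, 5, 6}  B4 = {1, 2, 3, 4, 5}
Tree: B1–B2, B2–B3, B1–B4
Every bag has size at most 5, so the width is 5 − 1 = 4 and tw(G) ≤ 4. Conversely, {1, 2, 4, 5, 8} is a clique of size 5, and the vertices of any clique must share a bag in every tree decomposition; so some bag has ≥ 5 vertices and tw(G) ≥ 4. Therefore the treewidth is 4.

4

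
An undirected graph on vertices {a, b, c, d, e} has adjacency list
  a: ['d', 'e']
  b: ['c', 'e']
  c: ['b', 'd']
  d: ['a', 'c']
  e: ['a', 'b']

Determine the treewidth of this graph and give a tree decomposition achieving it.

Each bag holds 3 vertices, so the decomposition has width 2, which upper-bounds the treewidth. For the lower bound, G contains the cycle a–e–b–c–d–a, so G is not a forest; only forests have treewidth ≤ 1, hence tw(G) ≥ 2. Therefore the treewidth is 2.

Treewidth 2.
One such decomposition:
Bags: B1 = {a, b, e}  B2 = {a, b, c}  B3 = {a, c, d}
Tree: B1–B2, B2–B3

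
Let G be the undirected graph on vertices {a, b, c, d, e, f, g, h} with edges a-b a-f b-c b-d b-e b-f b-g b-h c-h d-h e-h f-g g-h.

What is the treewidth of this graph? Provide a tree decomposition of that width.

Each bag holds 3 vertices, so the decomposition has width 2, which upper-bounds the treewidth. On the other hand G contains the 3-clique {a, b, f}. A clique must lie in a single bag of any decomposition, so no decomposition can have width below 2. Combining the bounds, tw(G) = 2.

Treewidth 2.
One such decomposition:
Bags: B1 = {b, f, g}  B2 = {b, g, h}  B3 = {a, b, f}  B4 = {b, d, h}  B5 = {b, c, h}  B6 = {b, e, h}
Tree: B1–B2, B1–B3, B2–B4, B4–B5, B5–B6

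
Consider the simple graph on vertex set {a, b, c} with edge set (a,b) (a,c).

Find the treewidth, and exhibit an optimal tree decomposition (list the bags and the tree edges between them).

Every bag has size at most 2, so the width is 2 − 1 = 1 and tw(G) ≤ 1. Since G has at least one edge (e.g. c–a), it is not an edgeless graph, so tw(G) ≥ 1. The upper and lower bounds meet at 1, so that is the treewidth.

Treewidth 1.
Bags: B1 = {a, c}  B2 = {a, b}
Tree: B1–B2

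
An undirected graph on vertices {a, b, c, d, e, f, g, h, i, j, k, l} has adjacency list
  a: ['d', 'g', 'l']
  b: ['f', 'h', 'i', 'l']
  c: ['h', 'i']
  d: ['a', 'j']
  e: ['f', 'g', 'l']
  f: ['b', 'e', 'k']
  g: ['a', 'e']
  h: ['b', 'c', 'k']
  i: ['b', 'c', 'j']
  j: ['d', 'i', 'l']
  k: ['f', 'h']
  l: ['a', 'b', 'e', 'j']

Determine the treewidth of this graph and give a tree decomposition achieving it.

Treewidth 3.
Bags: B1 = {c, h, i, k}  B2 = {b, h, i, k}  B3 = {b, f, i, k}  B4 = {b, f, i, j}  B5 = {b, f, j, l}  B6 = {e, f, j, l}  B7 = {d, e, j, l}  B8 = {a, d, e, l}  B9 = {a, d, e, g}
Tree: B1–B2, B2–B3, B3–B4, B4–B5, B5–B6, B6–B7, B7–B8, B8–B9

The largest bag has 4 vertices, giving width 3; this decomposition certifies tw(G) ≤ 3. For the lower bound: the 4 vertex sets {c,h,k}, {i}, {b}, {e,f,j,l} are disjoint, each induces a connected subgraph, and every pair is joined by at least one edge of G. Contracting each set to a single vertex therefore yields K_{4} as a minor, and since treewidth is minor-monotone, tw(G) ≥ tw(K_{4}) = 3. Combining the bounds, tw(G) = 3.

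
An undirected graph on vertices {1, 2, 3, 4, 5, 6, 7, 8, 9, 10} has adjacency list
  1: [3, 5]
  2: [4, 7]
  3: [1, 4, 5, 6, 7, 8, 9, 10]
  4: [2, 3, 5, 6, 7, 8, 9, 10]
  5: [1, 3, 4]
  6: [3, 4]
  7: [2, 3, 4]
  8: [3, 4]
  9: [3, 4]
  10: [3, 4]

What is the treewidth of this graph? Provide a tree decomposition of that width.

Every bag has size at most 3, so the width is 3 − 1 = 2 and tw(G) ≤ 2. Conversely, {2, 4, 7} is a clique of size 3, and the vertices of any clique must share a bag in every tree decomposition; so some bag has ≥ 3 vertices and tw(G) ≥ 2. Hence tw(G) = 2 exactly.

Treewidth 2.
One optimal decomposition is:
Bags: B1 = {3, 4, 5}  B2 = {3, 4, 7}  B3 = {3, 4, 10}  B4 = {3, 4, 9}  B5 = {3, 4, 6}  B6 = {3, 4, 8}  B7 = {2, 4, 7}  B8 = {1, 3, 5}
Tree: B1–B2, B1–B3, B1–B4, B1–B5, B4–B6, B2–B7, B1–B8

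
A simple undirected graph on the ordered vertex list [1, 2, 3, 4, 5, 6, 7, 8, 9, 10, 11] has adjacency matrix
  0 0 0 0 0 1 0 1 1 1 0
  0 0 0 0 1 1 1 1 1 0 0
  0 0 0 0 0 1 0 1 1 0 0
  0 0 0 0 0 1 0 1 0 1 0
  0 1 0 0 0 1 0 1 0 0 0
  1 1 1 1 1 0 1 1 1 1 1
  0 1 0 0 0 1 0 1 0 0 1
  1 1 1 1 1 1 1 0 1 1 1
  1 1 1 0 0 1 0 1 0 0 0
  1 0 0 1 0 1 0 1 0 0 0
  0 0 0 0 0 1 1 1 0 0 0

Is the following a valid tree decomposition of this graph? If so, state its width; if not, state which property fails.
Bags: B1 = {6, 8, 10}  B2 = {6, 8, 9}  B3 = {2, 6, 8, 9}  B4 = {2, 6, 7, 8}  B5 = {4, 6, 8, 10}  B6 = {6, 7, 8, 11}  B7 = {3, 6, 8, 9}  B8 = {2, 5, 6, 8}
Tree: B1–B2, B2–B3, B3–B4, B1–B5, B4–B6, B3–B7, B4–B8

No — vertex 1 appears in no bag.

A tree decomposition must satisfy three properties: every vertex lies in some bag; for every edge, both endpoints lie together in some bag; and for every vertex, the bags containing it form a connected subtree. Here vertex 1 appears in no bag, so the decomposition is invalid.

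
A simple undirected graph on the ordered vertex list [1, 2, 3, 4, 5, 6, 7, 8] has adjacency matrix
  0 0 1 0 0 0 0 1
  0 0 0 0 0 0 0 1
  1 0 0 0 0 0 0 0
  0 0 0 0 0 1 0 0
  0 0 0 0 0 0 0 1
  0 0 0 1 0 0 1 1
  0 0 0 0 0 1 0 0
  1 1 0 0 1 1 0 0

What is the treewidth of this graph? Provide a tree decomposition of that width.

Each bag holds 2 vertices, so the decomposition has width 1, which upper-bounds the treewidth. Any graph with an edge has treewidth ≥ 1, and G has the edge 8–5. Therefore the treewidth is 1.

Treewidth 1.
One optimal decomposition is:
Bags: B1 = {5, 8}  B2 = {6, 8}  B3 = {4, 6}  B4 = {1, 8}  B5 = {1, 3}  B6 = {2, 8}  B7 = {6, 7}
Tree: B1–B2, B2–B3, B2–B4, B4–B5, B1–B6, B3–B7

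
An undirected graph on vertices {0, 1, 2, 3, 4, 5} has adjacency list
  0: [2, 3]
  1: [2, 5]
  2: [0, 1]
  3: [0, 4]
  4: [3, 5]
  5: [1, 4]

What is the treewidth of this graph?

A width-2 tree decomposition is:
Bags: B1 = {0, 3, 4}  B2 = {0, 4, 5}  B3 = {0, 1, 5}  B4 = {0, 1, 2}
Tree: B1–B2, B2–B3, B3–B4
The largest bag has 3 vertices, giving width 2; this decomposition certifies tw(G) ≤ 2. For the lower bound, G contains the cycle 0–3–4–5–1–2–0, so G is not a forest; only forests have treewidth ≤ 1, hence tw(G) ≥ 2. The upper and lower bounds meet at 2, so that is the treewidth.

2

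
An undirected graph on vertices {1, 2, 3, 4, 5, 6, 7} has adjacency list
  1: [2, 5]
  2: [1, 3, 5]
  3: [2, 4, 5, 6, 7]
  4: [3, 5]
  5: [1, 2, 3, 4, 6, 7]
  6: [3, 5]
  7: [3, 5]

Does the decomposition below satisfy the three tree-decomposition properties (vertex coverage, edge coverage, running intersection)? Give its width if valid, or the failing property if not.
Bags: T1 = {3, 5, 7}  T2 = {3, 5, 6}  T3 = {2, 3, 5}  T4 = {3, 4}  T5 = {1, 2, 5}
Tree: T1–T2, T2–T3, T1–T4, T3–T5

No — edge (5,4) lies in no bag.

A tree decomposition must satisfy three properties: every vertex lies in some bag; for every edge, both endpoints lie together in some bag; and for every vertex, the bags containing it form a connected subtree. Here edge (5,4) lies in no bag, so the decomposition is invalid.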